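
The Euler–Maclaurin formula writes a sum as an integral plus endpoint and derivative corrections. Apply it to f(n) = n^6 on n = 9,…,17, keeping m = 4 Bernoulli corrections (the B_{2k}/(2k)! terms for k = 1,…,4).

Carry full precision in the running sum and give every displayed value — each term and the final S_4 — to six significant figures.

S_4 ≈ 7.09507e+07

Integral: ∫_9^17 x^6 dx = 5.79365e+07.
½[f(9) + f(17)] = ½[531441 + 2.41376e+07] = 1.23345e+07.
Integral + boundary = 7.02710e+07.
Order-1 term: 1/12 · (8.51914e+06 − 354294) = 680404.
Partial sum through k=1: 7.09514e+07.
Order-2 term: −1/720 · (589560 − 87480.0) = -697.333.
Partial sum through k=2: 7.09507e+07.
Order-3 term: 1/30240 · (12240.0 − 6480.00) = 0.190476.
Partial sum through k=3: 7.09507e+07.
Order-4 term: −1/1209600 · (0.00000 − 0.00000) = 0.00000.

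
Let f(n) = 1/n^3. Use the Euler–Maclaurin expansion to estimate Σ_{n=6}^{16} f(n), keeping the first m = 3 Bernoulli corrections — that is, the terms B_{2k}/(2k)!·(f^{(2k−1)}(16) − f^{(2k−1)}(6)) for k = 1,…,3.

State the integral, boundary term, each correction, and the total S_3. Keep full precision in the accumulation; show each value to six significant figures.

S_3 ≈ 0.0145600

Integral: ∫_6^16 1/x^3 dx = 0.0119358.
Boundary: ½(f(6) + f(16)) = ½(0.00462963 + 0.000244141) = 0.00243689.
Running total after boundary: 0.0143726.
Correction k=1: B_{2}/2! · (f^{(1)}(16) − f^{(1)}(6)) = 1/12 · (-4.57764e-05 − (-0.00231481)) = 0.000189087.
After k=1: 0.0145617.
Correction k=2: B_{4}/4! · (f^{(3)}(16) − f^{(3)}(6)) = −1/720 · (-3.57628e-06 − (-0.00128601)) = -1.78116e-06.
After k=2: 0.0145600.
Correction k=3: B_{6}/6! · (f^{(5)}(16) − f^{(5)}(6)) = 1/30240 · (-5.86733e-07 − (-0.00150034)) = 4.95951e-08.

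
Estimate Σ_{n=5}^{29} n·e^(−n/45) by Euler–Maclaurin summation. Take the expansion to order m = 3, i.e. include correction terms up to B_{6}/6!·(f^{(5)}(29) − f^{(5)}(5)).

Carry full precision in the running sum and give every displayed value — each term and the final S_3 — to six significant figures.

S_3 ≈ 275.090

∫_5^29 x·e^(−x/45) dx evaluates to 265.291.
Boundary: ½(f(5) + f(29)) = ½(4.47420 + 15.2237) = 9.84893.
So far: 275.140.
k=1: B_{2}/(2)! × [f^{(1)}(29) − f^{(1)}(5)] = 1/12 × (0.186650 − 0.795413) = -0.0507302.
Partial sum through k=1: 275.090.
k=2: B_{4}/(4)! × [f^{(3)}(29) − f^{(3)}(5)] = −1/720 × (0.000610646 − 0.00127659) = 9.24920e-07.
Partial sum through k=2: 275.090.
k=3: B_{6}/(6)! × [f^{(5)}(29) − f^{(5)}(5)] = 1/30240 × (5.57590e-07 − 1.06685e-06) = -1.68408e-11.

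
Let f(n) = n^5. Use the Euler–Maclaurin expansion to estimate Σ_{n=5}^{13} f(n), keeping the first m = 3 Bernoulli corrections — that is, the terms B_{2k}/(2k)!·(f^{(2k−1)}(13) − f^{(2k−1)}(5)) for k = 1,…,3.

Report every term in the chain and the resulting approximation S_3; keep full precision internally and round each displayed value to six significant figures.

S_3 ≈ 1.00070e+06

∫_5^13 x^5 dx evaluates to 801864.
½[f(5) + f(13)] = ½[3125.00 + 371293] = 187209.
So far: 989073.
Correction k=1: B_{2}/2! · (f^{(1)}(13) − f^{(1)}(5)) = 1/12 · (142805 − 3125.00) = 11640.0.
Running total after k=1: 1.00071e+06.
Correction k=2: B_{4}/4! · (f^{(3)}(13) − f^{(3)}(5)) = −1/720 · (10140.0 − 1500.00) = -12.0000.
Running total after k=2: 1.00070e+06.
Correction k=3: B_{6}/6! · (f^{(5)}(13) − f^{(5)}(5)) = 1/30240 · (120.000 − 120.000) = 0.00000.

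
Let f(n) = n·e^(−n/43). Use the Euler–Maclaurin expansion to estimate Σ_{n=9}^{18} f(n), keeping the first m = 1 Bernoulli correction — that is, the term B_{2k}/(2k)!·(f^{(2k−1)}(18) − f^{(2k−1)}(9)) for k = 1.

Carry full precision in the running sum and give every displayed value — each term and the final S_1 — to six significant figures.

Integral: ∫_9^18 x·e^(−x/43) dx = 87.8910.
Boundary: ½(f(9) + f(18)) = ½(7.30035 + 11.8434) = 9.57185.
Running total after boundary: 97.4629.
Correction k=1: B_{2}/2! · (f^{(1)}(18) − f^{(1)}(9)) = 1/12 · (0.382537 − 0.641374) = -0.0215698.

S_1 ≈ 97.4413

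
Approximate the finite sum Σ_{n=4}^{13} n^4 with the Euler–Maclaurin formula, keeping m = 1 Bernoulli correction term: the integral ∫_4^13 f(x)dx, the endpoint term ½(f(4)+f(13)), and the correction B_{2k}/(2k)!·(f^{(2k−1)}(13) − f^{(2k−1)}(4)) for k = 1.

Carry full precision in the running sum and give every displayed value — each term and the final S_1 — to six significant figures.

S_1 ≈ 89173.3

∫_4^13 x^4 dx evaluates to 74053.8.
½[f(4) + f(13)] = ½[256.000 + 28561.0] = 14408.5.
Running total after boundary: 88462.3.
Correction k=1: B_{2}/2! · (f^{(1)}(13) − f^{(1)}(4)) = 1/12 · (8788.00 − 256.000) = 711.000.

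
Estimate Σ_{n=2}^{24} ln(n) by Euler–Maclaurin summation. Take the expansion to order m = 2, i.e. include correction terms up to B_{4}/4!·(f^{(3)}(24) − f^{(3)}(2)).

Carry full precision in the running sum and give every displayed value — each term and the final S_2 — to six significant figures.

Integral: ∫_2^24 ln(x) dx = 52.8870.
½[f(2) + f(24)] = ½[0.693147 + 3.17805] = 1.93560.
Running total after boundary: 54.8226.
Correction k=1: B_{2}/2! · (f^{(1)}(24) − f^{(1)}(2)) = 1/12 · (0.0416667 − 0.500000) = -0.0381944.
After k=1: 54.7844.
Correction k=2: B_{4}/4! · (f^{(3)}(24) − f^{(3)}(2)) = −1/720 · (0.000144676 − 0.250000) = 0.000347021.

S_2 ≈ 54.7848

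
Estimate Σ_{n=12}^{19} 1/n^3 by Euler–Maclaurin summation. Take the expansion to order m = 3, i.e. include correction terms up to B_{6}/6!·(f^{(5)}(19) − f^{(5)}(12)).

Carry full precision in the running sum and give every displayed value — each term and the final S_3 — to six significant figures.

S_3 ≈ 0.00245954

The integral term ∫_12^19 1/x^3 dx = 0.00208718.
Boundary: ½(f(12) + f(19)) = ½(0.000578704 + 0.000145794) = 0.000362249.
Running total after boundary: 0.00244943.
k=1: B_{2}/(2)! × [f^{(1)}(19) − f^{(1)}(12)] = 1/12 × (-2.30201e-05 − (-0.000144676)) = 1.01380e-05.
Partial sum through k=1: 0.00245957.
k=2: B_{4}/(4)! × [f^{(3)}(19) − f^{(3)}(12)] = −1/720 × (-1.27535e-06 − (-2.00939e-05)) = -2.61368e-08.
Partial sum through k=2: 0.00245954.
k=3: B_{6}/(6)! × [f^{(5)}(19) − f^{(5)}(12)] = 1/30240 × (-1.48379e-07 − (-5.86071e-06)) = 1.88900e-10.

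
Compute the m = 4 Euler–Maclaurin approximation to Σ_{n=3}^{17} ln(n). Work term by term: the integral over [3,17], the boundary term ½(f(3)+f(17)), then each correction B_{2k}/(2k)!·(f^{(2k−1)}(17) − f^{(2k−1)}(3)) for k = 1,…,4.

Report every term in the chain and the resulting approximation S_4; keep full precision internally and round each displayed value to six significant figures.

Integral: ∫_3^17 ln(x) dx = 30.8688.
Endpoint term: (f(3) + f(17))/2 = (1.09861 + 2.83321)/2 = 1.96591.
Integral + boundary = 32.8347.
k=1: B_{2}/(2)! × [f^{(1)}(17) − f^{(1)}(3)] = 1/12 × (0.0588235 − 0.333333) = -0.0228758.
Running total after k=1: 32.8118.
k=2: B_{4}/(4)! × [f^{(3)}(17) − f^{(3)}(3)] = −1/720 × (0.000407083 − 0.0740741) = 0.000102315.
Running total after k=2: 32.8119.
k=3: B_{6}/(6)! × [f^{(5)}(17) − f^{(5)}(3)] = 1/30240 × (1.69031e-05 − 0.0987654) = -3.26549e-06.
Running total after k=3: 32.8119.
k=4: B_{8}/(8)! × [f^{(7)}(17) − f^{(7)}(3)] = −1/1209600 × (1.75465e-06 − 0.329218) = 2.72170e-07.

S_4 ≈ 32.8119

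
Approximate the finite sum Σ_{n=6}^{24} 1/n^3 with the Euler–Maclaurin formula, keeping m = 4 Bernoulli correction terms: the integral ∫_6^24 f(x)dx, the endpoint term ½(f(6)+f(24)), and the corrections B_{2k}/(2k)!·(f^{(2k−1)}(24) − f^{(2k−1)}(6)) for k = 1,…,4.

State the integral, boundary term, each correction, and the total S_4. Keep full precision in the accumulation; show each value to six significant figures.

S_4 ≈ 0.0155622

Integral: ∫_6^24 1/x^3 dx = 0.0130208.
Boundary: ½(f(6) + f(24)) = ½(0.00462963 + 7.23380e-05) = 0.00235098.
Running total after boundary: 0.0153718.
Order-1 term: 1/12 · (-9.04225e-06 − (-0.00231481)) = 0.000192148.
After k=1: 0.0155640.
Order-2 term: −1/720 · (-3.13967e-07 − (-0.00128601)) = -1.78569e-06.
After k=2: 0.0155622.
Order-3 term: 1/30240 · (-2.28934e-08 − (-0.00150034)) = 4.96138e-08.
After k=3: 0.0155622.
Order-4 term: −1/1209600 · (-2.86168e-09 − (-0.00300069)) = -2.48072e-09.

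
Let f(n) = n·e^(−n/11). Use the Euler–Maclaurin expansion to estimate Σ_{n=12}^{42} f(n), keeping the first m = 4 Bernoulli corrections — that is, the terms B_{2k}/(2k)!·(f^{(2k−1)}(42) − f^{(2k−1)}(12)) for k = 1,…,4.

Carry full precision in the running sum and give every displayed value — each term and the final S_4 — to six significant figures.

Integral: ∫_12^42 x·e^(−x/11) dx = 72.1783.
Boundary: ½(f(12) + f(42)) = ½(4.03093 + 0.922644) = 2.47679.
Running total after boundary: 74.6551.
Order-1 term: 1/12 · (-0.0619090 − (-0.0305374)) = -0.00261430.
Partial sum through k=1: 74.6525.
Order-2 term: −1/720 · (-0.000148542 − 0.00529987) = 7.56724e-06.
Partial sum through k=2: 74.6525.
Order-3 term: 1/30240 · (1.77323e-06 − 8.96869e-05) = -2.90720e-09.
Partial sum through k=3: 74.6525.
Order-4 term: −1/1209600 · (3.94552e-08 − 1.12044e-06) = 8.93672e-13.

S_4 ≈ 74.6525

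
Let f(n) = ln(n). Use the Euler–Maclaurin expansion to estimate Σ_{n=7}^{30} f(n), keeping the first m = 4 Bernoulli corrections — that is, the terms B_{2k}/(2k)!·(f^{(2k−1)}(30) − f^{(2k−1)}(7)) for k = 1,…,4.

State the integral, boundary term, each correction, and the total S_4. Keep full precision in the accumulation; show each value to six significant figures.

S_4 ≈ 68.0790

∫_7^30 ln(x) dx evaluates to 65.4146.
Boundary: ½(f(7) + f(30)) = ½(1.94591 + 3.40120) = 2.67355.
Running total after boundary: 68.0881.
Correction k=1: B_{2}/2! · (f^{(1)}(30) − f^{(1)}(7)) = 1/12 · (0.0333333 − 0.142857) = -0.00912698.
After k=1: 68.0790.
Correction k=2: B_{4}/4! · (f^{(3)}(30) − f^{(3)}(7)) = −1/720 · (7.40741e-05 − 0.00583090) = 7.99560e-06.
After k=2: 68.0790.
Correction k=3: B_{6}/6! · (f^{(5)}(30) − f^{(5)}(7)) = 1/30240 · (9.87654e-07 − 0.00142798) = -4.71888e-08.
After k=3: 68.0790.
Correction k=4: B_{8}/8! · (f^{(7)}(30) − f^{(7)}(7)) = −1/1209600 · (3.29218e-08 − 0.000874271) = 7.22750e-10.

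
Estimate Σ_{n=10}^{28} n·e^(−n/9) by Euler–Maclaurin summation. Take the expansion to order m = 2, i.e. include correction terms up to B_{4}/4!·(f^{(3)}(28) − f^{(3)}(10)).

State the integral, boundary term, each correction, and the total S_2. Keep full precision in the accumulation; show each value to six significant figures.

S_2 ≈ 43.7213

Integral: ∫_10^28 x·e^(−x/9) dx = 41.4564.
½[f(10) + f(28)] = ½[3.29193 + 1.24744] = 2.26968.
Running total after boundary: 43.7261.
Correction k=1: B_{2}/2! · (f^{(1)}(28) − f^{(1)}(10)) = 1/12 · (-0.0940530 − (-0.0365770)) = -0.00478967.
After k=1: 43.7213.
Correction k=2: B_{4}/4! · (f^{(3)}(28) − f^{(3)}(10)) = −1/720 · (-6.11131e-05 − 0.00767665) = 1.07469e-05.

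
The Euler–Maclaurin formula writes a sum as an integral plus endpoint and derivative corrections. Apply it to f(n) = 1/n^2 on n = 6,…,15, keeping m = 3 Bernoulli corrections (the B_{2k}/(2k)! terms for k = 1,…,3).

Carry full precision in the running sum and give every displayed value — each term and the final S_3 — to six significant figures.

S_3 ≈ 0.116829

The integral term ∫_6^15 1/x^2 dx = 0.100000.
Endpoint term: (f(6) + f(15))/2 = (0.0277778 + 0.00444444)/2 = 0.0161111.
So far: 0.116111.
Correction k=1: B_{2}/2! · (f^{(1)}(15) − f^{(1)}(6)) = 1/12 · (-0.000592593 − (-0.00925926)) = 0.000722222.
Partial sum through k=1: 0.116833.
Correction k=2: B_{4}/4! · (f^{(3)}(15) − f^{(3)}(6)) = −1/720 · (-3.16049e-05 − (-0.00308642)) = -4.24280e-06.
Partial sum through k=2: 0.116829.
Correction k=3: B_{6}/6! · (f^{(5)}(15) − f^{(5)}(6)) = 1/30240 · (-4.21399e-06 − (-0.00257202)) = 8.49141e-08.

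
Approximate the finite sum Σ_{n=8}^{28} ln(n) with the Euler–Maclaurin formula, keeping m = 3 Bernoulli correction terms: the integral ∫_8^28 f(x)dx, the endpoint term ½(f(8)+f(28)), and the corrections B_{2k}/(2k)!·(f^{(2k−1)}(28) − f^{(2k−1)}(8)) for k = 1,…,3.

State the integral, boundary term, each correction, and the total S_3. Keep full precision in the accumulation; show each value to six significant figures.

The integral term ∫_8^28 ln(x) dx = 56.6662.
Endpoint term: (f(8) + f(28))/2 = (2.07944 + 3.33220)/2 = 2.70582.
Running total after boundary: 59.3720.
Order-1 term: 1/12 · (0.0357143 − 0.125000) = -0.00744048.
Running total after k=1: 59.3646.
Order-2 term: −1/720 · (9.11079e-05 − 0.00390625) = 5.29881e-06.
Running total after k=2: 59.3646.
Order-3 term: 1/30240 · (1.39451e-06 − 0.000732422) = -2.41742e-08.

S_3 ≈ 59.3646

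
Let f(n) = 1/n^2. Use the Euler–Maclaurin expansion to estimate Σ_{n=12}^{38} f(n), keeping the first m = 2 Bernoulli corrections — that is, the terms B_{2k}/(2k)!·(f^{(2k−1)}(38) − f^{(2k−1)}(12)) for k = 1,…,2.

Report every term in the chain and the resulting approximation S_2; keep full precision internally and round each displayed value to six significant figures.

The integral term ∫_12^38 1/x^2 dx = 0.0570175.
Boundary: ½(f(12) + f(38)) = ½(0.00694444 + 0.000692521) = 0.00381848.
Integral + boundary = 0.0608360.
Order-1 term: 1/12 · (-3.64485e-05 − (-0.00115741)) = 9.34132e-05.
Running total after k=1: 0.0609294.
Order-2 term: −1/720 · (-3.02896e-07 − (-9.64506e-05)) = -1.33539e-07.

S_2 ≈ 0.0609293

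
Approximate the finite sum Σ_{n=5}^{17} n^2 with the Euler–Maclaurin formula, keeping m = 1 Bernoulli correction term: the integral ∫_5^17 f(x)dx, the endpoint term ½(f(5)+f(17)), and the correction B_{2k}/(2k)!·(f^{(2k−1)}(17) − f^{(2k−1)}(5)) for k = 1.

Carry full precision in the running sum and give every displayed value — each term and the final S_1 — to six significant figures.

S_1 ≈ 1755.00

Integral: ∫_5^17 x^2 dx = 1596.00.
Endpoint term: (f(5) + f(17))/2 = (25.0000 + 289.000)/2 = 157.000.
Integral + boundary = 1753.00.
k=1: B_{2}/(2)! × [f^{(1)}(17) − f^{(1)}(5)] = 1/12 × (34.0000 − 10.0000) = 2.00000.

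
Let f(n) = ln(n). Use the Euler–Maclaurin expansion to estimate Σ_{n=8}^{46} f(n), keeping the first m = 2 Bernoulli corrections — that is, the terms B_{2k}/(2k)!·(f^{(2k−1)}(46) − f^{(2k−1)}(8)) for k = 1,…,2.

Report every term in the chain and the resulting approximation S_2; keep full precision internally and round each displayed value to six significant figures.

S_2 ≈ 124.427

The integral term ∫_8^46 ln(x) dx = 121.482.
Boundary: ½(f(8) + f(46)) = ½(2.07944 + 3.82864) = 2.95404.
Integral + boundary = 124.436.
k=1: B_{2}/(2)! × [f^{(1)}(46) − f^{(1)}(8)] = 1/12 × (0.0217391 − 0.125000) = -0.00860507.
After k=1: 124.427.
k=2: B_{4}/(4)! × [f^{(3)}(46) − f^{(3)}(8)] = −1/720 × (2.05474e-05 − 0.00390625) = 5.39681e-06.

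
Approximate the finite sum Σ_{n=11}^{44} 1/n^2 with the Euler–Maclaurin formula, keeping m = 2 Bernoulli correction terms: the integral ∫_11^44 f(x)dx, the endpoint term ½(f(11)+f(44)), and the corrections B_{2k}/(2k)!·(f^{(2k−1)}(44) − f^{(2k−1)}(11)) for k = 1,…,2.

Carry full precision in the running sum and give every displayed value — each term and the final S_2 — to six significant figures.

S_2 ≈ 0.0726954

The integral term ∫_11^44 1/x^2 dx = 0.0681818.
Boundary: ½(f(11) + f(44)) = ½(0.00826446 + 0.000516529) = 0.00439050.
Running total after boundary: 0.0725723.
Order-1 term: 1/12 · (-2.34786e-05 − (-0.00150263)) = 0.000123263.
After k=1: 0.0726956.
Order-2 term: −1/720 · (-1.45528e-07 − (-0.000149021)) = -2.06772e-07.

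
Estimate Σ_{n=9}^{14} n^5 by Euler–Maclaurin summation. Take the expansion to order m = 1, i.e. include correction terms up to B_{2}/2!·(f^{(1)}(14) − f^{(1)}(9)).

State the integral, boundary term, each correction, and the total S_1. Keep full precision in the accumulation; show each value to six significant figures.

∫_9^14 x^5 dx evaluates to 1.16635e+06.
Endpoint term: (f(9) + f(14))/2 = (59049.0 + 537824)/2 = 298436.
Running total after boundary: 1.46479e+06.
k=1: B_{2}/(2)! × [f^{(1)}(14) − f^{(1)}(9)] = 1/12 × (192080 − 32805.0) = 13272.9.

S_1 ≈ 1.47806e+06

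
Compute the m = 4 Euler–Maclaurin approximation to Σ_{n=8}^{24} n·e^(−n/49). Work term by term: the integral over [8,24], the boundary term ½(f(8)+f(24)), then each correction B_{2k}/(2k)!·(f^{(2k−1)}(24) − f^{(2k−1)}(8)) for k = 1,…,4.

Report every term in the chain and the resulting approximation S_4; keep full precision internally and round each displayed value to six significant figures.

S_4 ≈ 191.184

Integral: ∫_8^24 x·e^(−x/49) dx = 180.467.
Endpoint term: (f(8) + f(24))/2 = (6.79493 + 14.7060)/2 = 10.7505.
So far: 191.217.
Correction k=1: B_{2}/2! · (f^{(1)}(24) − f^{(1)}(8)) = 1/12 · (0.312628 − 0.710694) = -0.0331721.
Running total after k=1: 191.184.
Correction k=2: B_{4}/4! · (f^{(3)}(24) − f^{(3)}(8)) = −1/720 · (0.000640621 − 0.00100351) = 5.04011e-07.
Running total after k=2: 191.184.
Correction k=3: B_{6}/6! · (f^{(5)}(24) − f^{(5)}(8)) = 1/30240 · (4.79398e-07 − 7.12628e-07) = -7.71262e-12.
Running total after k=3: 191.184.
Correction k=4: B_{8}/8! · (f^{(7)}(24) − f^{(7)}(8)) = −1/1209600 · (2.88206e-10 − 4.19534e-10) = 1.08572e-16.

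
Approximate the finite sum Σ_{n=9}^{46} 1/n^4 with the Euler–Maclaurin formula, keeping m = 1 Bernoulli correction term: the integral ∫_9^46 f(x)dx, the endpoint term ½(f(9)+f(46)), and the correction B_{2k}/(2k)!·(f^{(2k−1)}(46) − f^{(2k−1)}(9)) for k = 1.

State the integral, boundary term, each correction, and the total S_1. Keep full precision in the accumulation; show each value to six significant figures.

S_1 ≈ 0.000535786

∫_9^46 1/x^4 dx evaluates to 0.000453823.
Endpoint term: (f(9) + f(46))/2 = (0.000152416 + 2.23341e-07)/2 = 7.63196e-05.
Running total after boundary: 0.000530142.
k=1: B_{2}/(2)! × [f^{(1)}(46) − f^{(1)}(9)] = 1/12 × (-1.94210e-08 − (-6.77404e-05)) = 5.64341e-06.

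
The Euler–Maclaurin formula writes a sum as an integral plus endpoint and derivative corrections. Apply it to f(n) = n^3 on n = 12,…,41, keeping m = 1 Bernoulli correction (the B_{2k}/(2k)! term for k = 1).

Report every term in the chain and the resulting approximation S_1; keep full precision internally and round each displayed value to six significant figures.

Integral: ∫_12^41 x^3 dx = 701256.
½[f(12) + f(41)] = ½[1728.00 + 68921.0] = 35324.5.
Running total after boundary: 736581.
k=1: B_{2}/(2)! × [f^{(1)}(41) − f^{(1)}(12)] = 1/12 × (5043.00 − 432.000) = 384.250.

S_1 ≈ 736965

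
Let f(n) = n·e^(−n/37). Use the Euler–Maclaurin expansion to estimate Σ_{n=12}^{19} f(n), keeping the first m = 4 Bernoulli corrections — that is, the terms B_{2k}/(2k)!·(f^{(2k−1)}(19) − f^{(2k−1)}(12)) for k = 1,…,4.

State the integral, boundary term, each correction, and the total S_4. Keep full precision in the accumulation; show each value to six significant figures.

∫_12^19 x·e^(−x/37) dx evaluates to 70.9646.
Endpoint term: (f(12) + f(19))/2 = (8.67619 + 11.3694)/2 = 10.0228.
So far: 80.9874.
Correction k=1: B_{2}/2! · (f^{(1)}(19) − f^{(1)}(12)) = 1/12 · (0.291108 − 0.488524) = -0.0164513.
Partial sum through k=1: 80.9709.
Correction k=2: B_{4}/4! · (f^{(3)}(19) − f^{(3)}(12)) = −1/720 · (0.00108684 − 0.00141312) = 4.53158e-07.
Partial sum through k=2: 80.9709.
Correction k=3: B_{6}/6! · (f^{(5)}(19) − f^{(5)}(12)) = 1/30240 · (1.43246e-06 − 1.80379e-06) = -1.22792e-11.
Partial sum through k=3: 80.9709.
Correction k=4: B_{8}/8! · (f^{(7)}(19) − f^{(7)}(12)) = −1/1209600 · (1.51281e-09 − 1.88119e-09) = 3.04551e-16.

S_4 ≈ 80.9709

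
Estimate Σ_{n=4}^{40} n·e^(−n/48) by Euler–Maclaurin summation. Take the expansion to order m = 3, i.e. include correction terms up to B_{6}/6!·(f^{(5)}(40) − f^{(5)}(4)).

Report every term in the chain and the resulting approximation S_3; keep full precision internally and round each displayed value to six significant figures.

Integral: ∫_4^40 x·e^(−x/48) dx = 460.688.
½[f(4) + f(40)] = ½[3.68018 + 17.3839] = 10.5321.
Integral + boundary = 471.220.
Order-1 term: 1/12 · (0.0724330 − 0.843374) = -0.0642451.
After k=1: 471.156.
Order-2 term: −1/720 · (0.000408693 − 0.00116470) = 1.05001e-06.
After k=2: 471.156.
Order-3 term: 1/30240 · (3.41124e-07 − 8.52147e-07) = -1.68989e-11.

S_3 ≈ 471.156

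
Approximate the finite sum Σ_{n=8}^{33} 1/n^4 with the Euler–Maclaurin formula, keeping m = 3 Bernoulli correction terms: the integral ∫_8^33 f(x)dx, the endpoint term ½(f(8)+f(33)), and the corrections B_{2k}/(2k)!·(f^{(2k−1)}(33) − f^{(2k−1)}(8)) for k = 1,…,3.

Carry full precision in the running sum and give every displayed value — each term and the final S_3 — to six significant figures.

The integral term ∫_8^33 1/x^4 dx = 0.000641766.
Endpoint term: (f(8) + f(33))/2 = (0.000244141 + 8.43226e-07)/2 = 0.000122492.
So far: 0.000764258.
Correction k=1: B_{2}/2! · (f^{(1)}(33) − f^{(1)}(8)) = 1/12 · (-1.02209e-07 − (-0.000122070)) = 1.01640e-05.
After k=1: 0.000774422.
Correction k=2: B_{4}/4! · (f^{(3)}(33) − f^{(3)}(8)) = −1/720 · (-2.81568e-09 − (-5.72205e-05)) = -7.94689e-08.
After k=2: 0.000774343.
Correction k=3: B_{6}/6! · (f^{(5)}(33) − f^{(5)}(8)) = 1/30240 · (-1.44792e-10 − (-5.00679e-05)) = 1.65568e-09.

S_3 ≈ 0.000774344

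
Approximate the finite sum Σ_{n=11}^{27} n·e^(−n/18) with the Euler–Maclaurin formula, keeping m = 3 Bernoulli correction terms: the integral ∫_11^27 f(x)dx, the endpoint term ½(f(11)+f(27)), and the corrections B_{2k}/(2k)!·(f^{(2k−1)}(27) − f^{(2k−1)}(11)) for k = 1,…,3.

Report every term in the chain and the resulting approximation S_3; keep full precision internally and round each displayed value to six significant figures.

S_3 ≈ 108.549

∫_11^27 x·e^(−x/18) dx evaluates to 102.579.
Boundary: ½(f(11) + f(27)) = ½(5.97022 + 6.02451) = 5.99737.
Integral + boundary = 108.576.
k=1: B_{2}/(2)! × [f^{(1)}(27) − f^{(1)}(11)] = 1/12 × (-0.111565 − 0.211068) = -0.0268861.
Partial sum through k=1: 108.549.
k=2: B_{4}/(4)! × [f^{(3)}(27) − f^{(3)}(11)] = −1/720 × (0.00103301 − 0.00400174) = 4.12323e-06.
Partial sum through k=2: 108.549.
k=3: B_{6}/(6)! × [f^{(5)}(27) − f^{(5)}(11)] = 1/30240 × (7.43937e-06 − 2.26915e-05) = -5.04368e-10.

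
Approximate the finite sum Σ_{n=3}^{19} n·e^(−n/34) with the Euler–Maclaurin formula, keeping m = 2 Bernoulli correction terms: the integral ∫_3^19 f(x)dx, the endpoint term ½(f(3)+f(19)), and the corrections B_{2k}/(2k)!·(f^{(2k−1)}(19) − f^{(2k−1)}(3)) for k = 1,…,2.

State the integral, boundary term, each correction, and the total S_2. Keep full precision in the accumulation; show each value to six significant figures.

The integral term ∫_3^19 x·e^(−x/34) dx = 121.226.
Boundary: ½(f(3) + f(19)) = ½(2.74664 + 10.8657) = 6.80619.
Integral + boundary = 128.032.
Order-1 term: 1/12 · (0.252301 − 0.834762) = -0.0485384.
Running total after k=1: 127.983.
Order-2 term: −1/720 · (0.00120767 − 0.00230610) = 1.52560e-06.

S_2 ≈ 127.983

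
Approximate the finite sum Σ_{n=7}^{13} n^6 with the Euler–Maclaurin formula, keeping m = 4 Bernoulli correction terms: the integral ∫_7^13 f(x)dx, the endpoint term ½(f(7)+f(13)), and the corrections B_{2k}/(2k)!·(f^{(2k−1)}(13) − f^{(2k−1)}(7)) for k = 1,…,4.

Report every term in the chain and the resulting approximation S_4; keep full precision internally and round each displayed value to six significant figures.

Integral: ∫_7^13 x^6 dx = 8.84642e+06.
Boundary: ½(f(7) + f(13)) = ½(117649 + 4.82681e+06) = 2.47223e+06.
Integral + boundary = 1.13187e+07.
Correction k=1: B_{2}/2! · (f^{(1)}(13) − f^{(1)}(7)) = 1/12 · (2.22776e+06 − 100842) = 177243.
Partial sum through k=1: 1.14959e+07.
Correction k=2: B_{4}/4! · (f^{(3)}(13) − f^{(3)}(7)) = −1/720 · (263640 − 41160.0) = -309.000.
Partial sum through k=2: 1.14956e+07.
Correction k=3: B_{6}/6! · (f^{(5)}(13) − f^{(5)}(7)) = 1/30240 · (9360.00 − 5040.00) = 0.142857.
Partial sum through k=3: 1.14956e+07.
Correction k=4: B_{8}/8! · (f^{(7)}(13) − f^{(7)}(7)) = −1/1209600 · (0.00000 − 0.00000) = 0.00000.

S_4 ≈ 1.14956e+07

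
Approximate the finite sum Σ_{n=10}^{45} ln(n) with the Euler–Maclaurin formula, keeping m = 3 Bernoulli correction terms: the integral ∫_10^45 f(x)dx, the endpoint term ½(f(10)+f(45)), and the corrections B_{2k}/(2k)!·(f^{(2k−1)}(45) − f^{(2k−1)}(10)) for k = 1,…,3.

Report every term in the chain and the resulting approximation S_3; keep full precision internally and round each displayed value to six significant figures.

∫_10^45 ln(x) dx evaluates to 113.274.
Boundary: ½(f(10) + f(45)) = ½(2.30259 + 3.80666) = 3.05462.
Integral + boundary = 116.329.
Correction k=1: B_{2}/2! · (f^{(1)}(45) − f^{(1)}(10)) = 1/12 · (0.0222222 − 0.100000) = -0.00648148.
Running total after k=1: 116.322.
Correction k=2: B_{4}/4! · (f^{(3)}(45) − f^{(3)}(10)) = −1/720 · (2.19479e-05 − 0.00200000) = 2.74729e-06.
Running total after k=2: 116.322.
Correction k=3: B_{6}/6! · (f^{(5)}(45) − f^{(5)}(10)) = 1/30240 · (1.30061e-07 − 0.000240000) = -7.93221e-09.

S_3 ≈ 116.322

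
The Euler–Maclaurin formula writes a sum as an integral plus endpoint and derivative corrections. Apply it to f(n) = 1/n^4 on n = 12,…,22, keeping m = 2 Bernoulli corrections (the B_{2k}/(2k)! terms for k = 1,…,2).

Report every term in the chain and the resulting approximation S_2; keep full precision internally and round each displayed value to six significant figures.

S_2 ≈ 0.000189114

Integral: ∫_12^22 1/x^4 dx = 0.000161596.
Boundary: ½(f(12) + f(22)) = ½(4.82253e-05 + 4.26883e-06) = 2.62471e-05.
So far: 0.000187844.
Order-1 term: 1/12 · (-7.76152e-07 − (-1.60751e-05)) = 1.27491e-06.
After k=1: 0.000189118.
Order-2 term: −1/720 · (-4.81086e-08 − (-3.34898e-06)) = -4.58454e-09.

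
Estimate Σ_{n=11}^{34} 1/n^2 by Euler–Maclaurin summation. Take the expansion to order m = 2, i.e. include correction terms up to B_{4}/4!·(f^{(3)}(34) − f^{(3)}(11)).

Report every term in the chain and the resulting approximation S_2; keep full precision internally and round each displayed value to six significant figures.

S_2 ≈ 0.0661829

The integral term ∫_11^34 1/x^2 dx = 0.0614973.
Boundary: ½(f(11) + f(34)) = ½(0.00826446 + 0.000865052) = 0.00456476.
Integral + boundary = 0.0660621.
Correction k=1: B_{2}/2! · (f^{(1)}(34) − f^{(1)}(11)) = 1/12 · (-5.08854e-05 − (-0.00150263)) = 0.000120979.
Running total after k=1: 0.0661831.
Correction k=2: B_{4}/4! · (f^{(3)}(34) − f^{(3)}(11)) = −1/720 · (-5.28222e-07 − (-0.000149021)) = -2.06240e-07.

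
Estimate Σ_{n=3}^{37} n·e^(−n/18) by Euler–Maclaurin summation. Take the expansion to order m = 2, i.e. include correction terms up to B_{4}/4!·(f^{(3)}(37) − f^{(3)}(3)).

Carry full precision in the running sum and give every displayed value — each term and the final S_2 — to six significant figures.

S_2 ≈ 196.797

∫_3^37 x·e^(−x/18) dx evaluates to 193.229.
Boundary: ½(f(3) + f(37)) = ½(2.53945 + 4.73680) = 3.63812.
Running total after boundary: 196.867.
k=1: B_{2}/(2)! × [f^{(1)}(37) − f^{(1)}(3)] = 1/12 × (-0.135134 − 0.705401) = -0.0700446.
Running total after k=1: 196.797.
k=2: B_{4}/(4)! × [f^{(3)}(37) − f^{(3)}(3)] = −1/720 × (0.000373177 − 0.00740236) = 9.76276e-06.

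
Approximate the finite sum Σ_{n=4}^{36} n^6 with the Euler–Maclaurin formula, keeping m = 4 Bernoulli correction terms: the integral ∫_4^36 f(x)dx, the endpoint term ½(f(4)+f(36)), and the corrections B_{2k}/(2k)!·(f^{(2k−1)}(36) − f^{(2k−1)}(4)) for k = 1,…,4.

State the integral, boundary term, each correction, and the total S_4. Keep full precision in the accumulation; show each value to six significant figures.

S_4 ≈ 1.23135e+10

∫_4^36 x^6 dx evaluates to 1.11949e+10.
Boundary: ½(f(4) + f(36)) = ½(4096.00 + 2.17678e+09) = 1.08839e+09.
Running total after boundary: 1.22833e+10.
k=1: B_{2}/(2)! × [f^{(1)}(36) − f^{(1)}(4)] = 1/12 × (3.62797e+08 − 6144.00) = 3.02326e+07.
After k=1: 1.23135e+10.
k=2: B_{4}/(4)! × [f^{(3)}(36) − f^{(3)}(4)] = −1/720 × (5.59872e+06 − 7680.00) = -7765.33.
After k=2: 1.23135e+10.
k=3: B_{6}/(6)! × [f^{(5)}(36) − f^{(5)}(4)] = 1/30240 × (25920.0 − 2880.00) = 0.761905.
After k=3: 1.23135e+10.
k=4: B_{8}/(8)! × [f^{(7)}(36) − f^{(7)}(4)] = −1/1209600 × (0.00000 − 0.00000) = 0.00000.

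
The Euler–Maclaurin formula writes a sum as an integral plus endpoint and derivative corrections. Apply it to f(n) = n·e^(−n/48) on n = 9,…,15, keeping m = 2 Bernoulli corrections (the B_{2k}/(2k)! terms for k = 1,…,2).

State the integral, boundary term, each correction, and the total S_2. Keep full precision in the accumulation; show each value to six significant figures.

The integral term ∫_9^15 x·e^(−x/48) dx = 55.8180.
Boundary: ½(f(9) + f(15)) = ½(7.46126 + 10.9742) = 9.21775.
Running total after boundary: 65.0358.
Order-1 term: 1/12 · (0.502986 − 0.673586) = -0.0142167.
After k=1: 65.0215.
Order-2 term: −1/720 · (0.000853393 − 0.00101200) = 2.20286e-07.

S_2 ≈ 65.0215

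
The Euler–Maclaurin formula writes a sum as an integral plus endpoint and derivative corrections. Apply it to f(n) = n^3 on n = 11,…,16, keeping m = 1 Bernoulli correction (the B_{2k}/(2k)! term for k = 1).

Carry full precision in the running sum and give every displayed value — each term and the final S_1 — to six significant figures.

S_1 ≈ 15471.0

Integral: ∫_11^16 x^3 dx = 12723.8.
Endpoint term: (f(11) + f(16))/2 = (1331.00 + 4096.00)/2 = 2713.50.
So far: 15437.2.
Order-1 term: 1/12 · (768.000 − 363.000) = 33.7500.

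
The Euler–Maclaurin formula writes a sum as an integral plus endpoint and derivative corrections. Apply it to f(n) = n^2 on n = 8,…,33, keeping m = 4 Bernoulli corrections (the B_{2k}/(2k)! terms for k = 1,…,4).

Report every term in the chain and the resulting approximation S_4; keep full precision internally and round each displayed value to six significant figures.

S_4 ≈ 12389.0

∫_8^33 x^2 dx evaluates to 11808.3.
½[f(8) + f(33)] = ½[64.0000 + 1089.00] = 576.500.
So far: 12384.8.
k=1: B_{2}/(2)! × [f^{(1)}(33) − f^{(1)}(8)] = 1/12 × (66.0000 − 16.0000) = 4.16667.
Partial sum through k=1: 12389.0.
k=2: B_{4}/(4)! × [f^{(3)}(33) − f^{(3)}(8)] = −1/720 × (0.00000 − 0.00000) = 0.00000.
Partial sum through k=2: 12389.0.
k=3: B_{6}/(6)! × [f^{(5)}(33) − f^{(5)}(8)] = 1/30240 × (0.00000 − 0.00000) = 0.00000.
Partial sum through k=3: 12389.0.
k=4: B_{8}/(8)! × [f^{(7)}(33) − f^{(7)}(8)] = −1/1209600 × (0.00000 − 0.00000) = 0.00000.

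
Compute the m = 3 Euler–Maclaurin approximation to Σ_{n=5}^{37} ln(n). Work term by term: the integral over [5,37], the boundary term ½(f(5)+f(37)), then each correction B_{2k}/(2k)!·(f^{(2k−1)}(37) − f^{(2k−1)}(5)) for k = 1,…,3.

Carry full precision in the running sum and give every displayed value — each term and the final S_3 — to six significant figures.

The integral term ∫_5^37 ln(x) dx = 93.5568.
Boundary: ½(f(5) + f(37)) = ½(1.60944 + 3.61092) = 2.61018.
Integral + boundary = 96.1670.
k=1: B_{2}/(2)! × [f^{(1)}(37) − f^{(1)}(5)] = 1/12 × (0.0270270 − 0.200000) = -0.0144144.
After k=1: 96.1525.
k=2: B_{4}/(4)! × [f^{(3)}(37) − f^{(3)}(5)] = −1/720 × (3.94843e-05 − 0.0160000) = 2.21674e-05.
After k=2: 96.1526.
k=3: B_{6}/(6)! × [f^{(5)}(37) − f^{(5)}(5)] = 1/30240 × (3.46101e-07 − 0.00768000) = -2.53957e-07.

S_3 ≈ 96.1526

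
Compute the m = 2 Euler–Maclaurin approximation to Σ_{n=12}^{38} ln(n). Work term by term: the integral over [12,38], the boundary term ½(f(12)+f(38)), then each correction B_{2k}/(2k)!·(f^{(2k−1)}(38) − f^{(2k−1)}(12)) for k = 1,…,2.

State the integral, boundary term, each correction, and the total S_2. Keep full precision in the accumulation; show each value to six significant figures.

S_2 ≈ 85.4659

Integral: ∫_12^38 ln(x) dx = 82.4094.
Boundary: ½(f(12) + f(38)) = ½(2.48491 + 3.63759) = 3.06125.
So far: 85.4706.
Correction k=1: B_{2}/2! · (f^{(1)}(38) − f^{(1)}(12)) = 1/12 · (0.0263158 − 0.0833333) = -0.00475146.
Partial sum through k=1: 85.4659.
Correction k=2: B_{4}/4! · (f^{(3)}(38) − f^{(3)}(12)) = −1/720 · (3.64485e-05 − 0.00115741) = 1.55689e-06.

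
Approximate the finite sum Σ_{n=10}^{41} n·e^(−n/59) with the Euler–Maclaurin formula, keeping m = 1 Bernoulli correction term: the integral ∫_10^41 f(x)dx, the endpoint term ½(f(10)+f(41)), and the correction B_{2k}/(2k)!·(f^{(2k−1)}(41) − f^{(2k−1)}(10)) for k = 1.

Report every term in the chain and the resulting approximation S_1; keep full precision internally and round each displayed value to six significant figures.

S_1 ≈ 505.924

The integral term ∫_10^41 x·e^(−x/59) dx = 491.518.
Boundary: ½(f(10) + f(41)) = ½(8.44094 + 20.4638) = 14.4524.
So far: 505.970.
Order-1 term: 1/12 · (0.152273 − 0.701027) = -0.0457295.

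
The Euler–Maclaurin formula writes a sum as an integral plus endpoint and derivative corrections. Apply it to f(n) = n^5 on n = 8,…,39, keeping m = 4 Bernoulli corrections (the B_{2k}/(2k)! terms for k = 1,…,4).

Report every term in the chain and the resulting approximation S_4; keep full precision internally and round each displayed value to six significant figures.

S_4 ≈ 6.32504e+08

Integral: ∫_8^39 x^5 dx = 5.86414e+08.
Boundary: ½(f(8) + f(39)) = ½(32768.0 + 9.02242e+07) = 4.51285e+07.
So far: 6.31542e+08.
Correction k=1: B_{2}/2! · (f^{(1)}(39) − f^{(1)}(8)) = 1/12 · (1.15672e+07 − 20480.0) = 962227.
Running total after k=1: 6.32504e+08.
Correction k=2: B_{4}/4! · (f^{(3)}(39) − f^{(3)}(8)) = −1/720 · (91260.0 − 3840.00) = -121.417.
Running total after k=2: 6.32504e+08.
Correction k=3: B_{6}/6! · (f^{(5)}(39) − f^{(5)}(8)) = 1/30240 · (120.000 − 120.000) = 0.00000.
Running total after k=3: 6.32504e+08.
Correction k=4: B_{8}/8! · (f^{(7)}(39) − f^{(7)}(8)) = −1/1209600 · (0.00000 − 0.00000) = 0.00000.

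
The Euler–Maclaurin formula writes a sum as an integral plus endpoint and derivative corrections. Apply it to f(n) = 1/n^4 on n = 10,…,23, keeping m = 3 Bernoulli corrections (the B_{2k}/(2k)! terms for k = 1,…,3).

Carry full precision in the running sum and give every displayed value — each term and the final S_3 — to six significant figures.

S_3 ≈ 0.000360989

The integral term ∫_10^23 1/x^4 dx = 0.000305937.
Endpoint term: (f(10) + f(23))/2 = (0.000100000 + 3.57346e-06)/2 = 5.17867e-05.
So far: 0.000357724.
Order-1 term: 1/12 · (-6.21471e-07 − (-4.00000e-05)) = 3.28154e-06.
Partial sum through k=1: 0.000361005.
Order-2 term: −1/720 · (-3.52441e-08 − (-1.20000e-05)) = -1.66177e-08.
Partial sum through k=2: 0.000360988.
Order-3 term: 1/30240 · (-3.73094e-09 − (-6.72000e-06)) = 2.22099e-10.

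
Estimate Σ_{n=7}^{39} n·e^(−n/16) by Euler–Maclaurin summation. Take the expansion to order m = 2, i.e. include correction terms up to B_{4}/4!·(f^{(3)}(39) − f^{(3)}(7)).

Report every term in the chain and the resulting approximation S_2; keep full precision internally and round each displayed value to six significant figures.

∫_7^39 x·e^(−x/16) dx evaluates to 160.705.
Boundary: ½(f(7) + f(39)) = ½(4.51954 + 3.40778) = 3.96366.
So far: 164.669.
k=1: B_{2}/(2)! × [f^{(1)}(39) − f^{(1)}(7)] = 1/12 × (-0.125607 − 0.363177) = -0.0407321.
Running total after k=1: 164.628.
k=2: B_{4}/(4)! × [f^{(3)}(39) − f^{(3)}(7)] = −1/720 × (0.000191995 − 0.00646279) = 8.70944e-06.

S_2 ≈ 164.628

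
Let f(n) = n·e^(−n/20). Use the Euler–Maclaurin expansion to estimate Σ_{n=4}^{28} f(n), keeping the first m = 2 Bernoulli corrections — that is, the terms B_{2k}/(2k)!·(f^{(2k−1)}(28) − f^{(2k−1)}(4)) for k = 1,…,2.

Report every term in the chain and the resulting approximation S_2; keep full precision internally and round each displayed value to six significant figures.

S_2 ≈ 161.285

The integral term ∫_4^28 x·e^(−x/20) dx = 156.258.
Endpoint term: (f(4) + f(28))/2 = (3.27492 + 6.90471)/2 = 5.08982.
Running total after boundary: 161.347.
Correction k=1: B_{2}/2! · (f^{(1)}(28) − f^{(1)}(4)) = 1/12 · (-0.0986388 − 0.654985) = -0.0628019.
After k=1: 161.285.
Correction k=2: B_{4}/4! · (f^{(3)}(28) − f^{(3)}(4)) = −1/720 · (0.000986388 − 0.00573112) = 6.58990e-06.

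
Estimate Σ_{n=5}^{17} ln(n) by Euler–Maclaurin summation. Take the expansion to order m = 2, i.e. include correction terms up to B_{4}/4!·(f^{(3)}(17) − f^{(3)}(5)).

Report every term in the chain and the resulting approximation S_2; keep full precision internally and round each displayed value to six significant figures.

The integral term ∫_5^17 ln(x) dx = 28.1174.
Boundary: ½(f(5) + f(17)) = ½(1.60944 + 2.83321) = 2.22133.
Running total after boundary: 30.3388.
k=1: B_{2}/(2)! × [f^{(1)}(17) − f^{(1)}(5)] = 1/12 × (0.0588235 − 0.200000) = -0.0117647.
After k=1: 30.3270.
k=2: B_{4}/(4)! × [f^{(3)}(17) − f^{(3)}(5)] = −1/720 × (0.000407083 − 0.0160000) = 2.16568e-05.

S_2 ≈ 30.3270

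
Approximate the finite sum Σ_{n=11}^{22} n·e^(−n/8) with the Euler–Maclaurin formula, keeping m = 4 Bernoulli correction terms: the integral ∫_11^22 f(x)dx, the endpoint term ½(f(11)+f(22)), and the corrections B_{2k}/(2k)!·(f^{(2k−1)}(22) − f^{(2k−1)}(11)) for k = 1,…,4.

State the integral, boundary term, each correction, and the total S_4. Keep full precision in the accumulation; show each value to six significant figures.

S_4 ≈ 25.1813

The integral term ∫_11^22 x·e^(−x/8) dx = 23.0889.
Boundary: ½(f(11) + f(22)) = ½(2.78124 + 1.40641) = 2.09382.
Integral + boundary = 25.1828.
Correction k=1: B_{2}/2! · (f^{(1)}(22) − f^{(1)}(11)) = 1/12 · (-0.111874 − (-0.0948148)) = -0.00142158.
Partial sum through k=1: 25.1813.
Correction k=2: B_{4}/4! · (f^{(3)}(22) − f^{(3)}(11)) = −1/720 · (0.000249718 − 0.00641976) = 8.56950e-06.
Partial sum through k=2: 25.1813.
Correction k=3: B_{6}/6! · (f^{(5)}(22) − f^{(5)}(11)) = 1/30240 · (3.51166e-05 − 0.000223766) = -6.23839e-09.
Partial sum through k=3: 25.1813.
Correction k=4: B_{8}/8! · (f^{(7)}(22) − f^{(7)}(11)) = −1/1209600 · (1.03643e-06 − 5.42535e-06) = 3.62841e-12.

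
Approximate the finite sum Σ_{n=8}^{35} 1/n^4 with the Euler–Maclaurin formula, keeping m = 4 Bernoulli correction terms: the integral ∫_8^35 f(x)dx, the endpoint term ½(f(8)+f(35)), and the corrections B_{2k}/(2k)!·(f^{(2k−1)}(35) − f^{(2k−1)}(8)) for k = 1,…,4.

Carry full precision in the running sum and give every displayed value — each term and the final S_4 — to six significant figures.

Integral: ∫_8^35 1/x^4 dx = 0.000643267.
½[f(8) + f(35)] = ½[0.000244141 + 6.66389e-07] = 0.000122404.
Integral + boundary = 0.000765671.
k=1: B_{2}/(2)! × [f^{(1)}(35) − f^{(1)}(8)] = 1/12 × (-7.61587e-08 − (-0.000122070)) = 1.01662e-05.
Partial sum through k=1: 0.000775837.
k=2: B_{4}/(4)! × [f^{(3)}(35) − f^{(3)}(8)] = −1/720 × (-1.86511e-09 − (-5.72205e-05)) = -7.94703e-08.
Partial sum through k=2: 0.000775757.
k=3: B_{6}/(6)! × [f^{(5)}(35) − f^{(5)}(8)] = 1/30240 × (-8.52623e-11 − (-5.00679e-05)) = 1.65568e-09.
Partial sum through k=3: 0.000775759.
k=4: B_{8}/(8)! × [f^{(7)}(35) − f^{(7)}(8)] = −1/1209600 × (-6.26417e-12 − (-7.04080e-05)) = -5.82077e-11.

S_4 ≈ 0.000775759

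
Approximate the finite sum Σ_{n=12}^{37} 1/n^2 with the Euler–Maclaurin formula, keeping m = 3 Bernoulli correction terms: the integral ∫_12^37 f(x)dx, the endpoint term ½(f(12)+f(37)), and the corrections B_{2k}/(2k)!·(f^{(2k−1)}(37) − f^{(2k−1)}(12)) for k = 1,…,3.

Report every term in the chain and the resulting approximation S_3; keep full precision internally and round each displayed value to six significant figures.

S_3 ≈ 0.0602368

Integral: ∫_12^37 1/x^2 dx = 0.0563063.
Endpoint term: (f(12) + f(37))/2 = (0.00694444 + 0.000730460)/2 = 0.00383745.
Running total after boundary: 0.0601438.
k=1: B_{2}/(2)! × [f^{(1)}(37) − f^{(1)}(12)] = 1/12 × (-3.94843e-05 − (-0.00115741)) = 9.31603e-05.
Running total after k=1: 0.0602369.
k=2: B_{4}/(4)! × [f^{(3)}(37) − f^{(3)}(12)] = −1/720 × (-3.46101e-07 − (-9.64506e-05)) = -1.33478e-07.
Running total after k=2: 0.0602368.
k=3: B_{6}/(6)! × [f^{(5)}(37) − f^{(5)}(12)] = 1/30240 × (-7.58439e-09 − (-2.00939e-05)) = 6.64229e-10.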